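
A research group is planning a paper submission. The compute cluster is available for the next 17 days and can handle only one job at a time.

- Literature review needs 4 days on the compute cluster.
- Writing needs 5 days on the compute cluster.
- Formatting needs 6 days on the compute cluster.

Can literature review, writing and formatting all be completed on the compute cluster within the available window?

Yes

Running back to back, the jobs need 4 + 5 + 6 = 15 days on the compute cluster.
Since 15 ≤ 17, they fit within the window.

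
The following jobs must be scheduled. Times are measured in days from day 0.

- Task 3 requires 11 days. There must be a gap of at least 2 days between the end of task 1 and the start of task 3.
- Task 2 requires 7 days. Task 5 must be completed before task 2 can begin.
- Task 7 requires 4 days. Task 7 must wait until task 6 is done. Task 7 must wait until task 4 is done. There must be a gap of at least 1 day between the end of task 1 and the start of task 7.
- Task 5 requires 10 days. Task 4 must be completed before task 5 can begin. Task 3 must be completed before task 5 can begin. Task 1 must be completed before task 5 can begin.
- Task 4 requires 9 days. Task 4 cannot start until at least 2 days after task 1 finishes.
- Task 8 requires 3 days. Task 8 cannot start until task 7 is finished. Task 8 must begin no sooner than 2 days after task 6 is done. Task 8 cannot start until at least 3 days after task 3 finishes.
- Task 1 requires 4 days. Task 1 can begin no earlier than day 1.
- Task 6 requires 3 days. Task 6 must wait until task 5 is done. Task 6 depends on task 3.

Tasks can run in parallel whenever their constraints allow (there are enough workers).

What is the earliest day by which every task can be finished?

Task 1 cannot begin until its own release at day 1. It runs from day 1 to 1 + 4 = day 5.
Task 4 cannot begin until task 1 (finishes day 5, plus 2-day gap → day 7). It runs from day 7 to 7 + 9 = day 16.
After task 1 (finishes day 5, plus 2-day gap → day 7), task 3 can start at day 7 and finishes at day 18.
For task 5: task 4 (finishes day 16); task 3 (finishes day 18); task 1 (finishes day 5). Taking the maximum gives a start of day 18, and it finishes at 18 + 10 = day 28.
Task 6 has to wait for task 5 (finishes day 28); task 3 (finishes day 18). The latest of these is day 28, so task 6 runs day 28 to 28 + 3 = day 31.
Task 7 has to wait for task 6 (finishes day 31); task 4 (finishes day 16); task 1 (finishes day 5, plus 1-day gap → day 6). The latest of these is day 31, so task 7 runs day 31 to 31 + 4 = day 35.
Task 8 needs all of task 7 (finishes day 35); task 6 (finishes day 31, plus 2-day gap → day 33); task 3 (finishes day 18, plus 3-day gap → day 21). That puts its earliest start at day 35; it finishes at 35 + 3 = day 38.
Task 2 cannot begin until task 5 (finishes day 28). It runs from day 28 to 28 + 7 = day 35.
All tasks are finished once the last one completes. Finish times: Task 1 at 5, Task 2 at 35, Task 3 at 18, Task 4 at 16, Task 5 at 28, Task 6 at 31, Task 7 at 35, Task 8 at 38. The latest is day 38.

38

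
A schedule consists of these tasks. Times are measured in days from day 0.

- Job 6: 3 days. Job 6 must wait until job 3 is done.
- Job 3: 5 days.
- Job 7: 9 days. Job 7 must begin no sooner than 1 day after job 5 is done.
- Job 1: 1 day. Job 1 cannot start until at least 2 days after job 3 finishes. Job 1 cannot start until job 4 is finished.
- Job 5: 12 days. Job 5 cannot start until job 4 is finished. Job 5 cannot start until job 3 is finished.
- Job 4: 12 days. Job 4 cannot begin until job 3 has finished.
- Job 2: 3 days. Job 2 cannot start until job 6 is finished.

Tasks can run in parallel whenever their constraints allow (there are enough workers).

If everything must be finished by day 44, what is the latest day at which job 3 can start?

Nothing follows job 1; the deadline of day 44 is its only limit. It must start by 44 − 1 = day 43.
To finish by day 44, job 7 (duration 9) must start no later than day 35.
Since job 7 (must start by day 35, minus 1-day gap → day 34) depends on it, job 5 must finish by day 34. Backing off its 12-day duration gives a latest start of day 22.
For job 4: job 1 (must start by day 43); job 5 (must start by day 22). The most restrictive is day 22; with a 12-day duration, job 4 must start by day 10.
To finish by day 44, job 2 (duration 3) must start no later than day 41.
Since job 2 (must start by day 41) depends on it, job 6 must finish by day 41. Backing off its 3-day duration gives a latest start of day 38.
Job 3 must finish in time for job 1 (must start by day 43, minus 2-day gap → day 41); job 4 (must start by day 10); job 5 (must start by day 22); job 6 (must start by day 38). The tightest is day 10, so job 3 must start by 10 − 5 = day 5.

5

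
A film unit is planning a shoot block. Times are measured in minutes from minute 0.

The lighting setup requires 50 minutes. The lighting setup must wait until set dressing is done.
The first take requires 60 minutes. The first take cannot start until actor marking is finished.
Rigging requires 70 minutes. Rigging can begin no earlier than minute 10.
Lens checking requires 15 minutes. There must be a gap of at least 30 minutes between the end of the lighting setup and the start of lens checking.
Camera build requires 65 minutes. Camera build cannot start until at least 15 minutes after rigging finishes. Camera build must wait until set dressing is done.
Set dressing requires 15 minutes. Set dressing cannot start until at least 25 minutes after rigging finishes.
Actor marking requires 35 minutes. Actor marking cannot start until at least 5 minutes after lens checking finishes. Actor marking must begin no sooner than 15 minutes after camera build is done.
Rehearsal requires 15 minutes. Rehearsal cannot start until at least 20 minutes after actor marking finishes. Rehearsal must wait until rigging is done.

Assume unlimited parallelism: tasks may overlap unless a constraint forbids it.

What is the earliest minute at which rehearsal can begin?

Rigging waits on its own release at minute 10, so it starts at minute 10 and finishes at 10 + 70 = minute 80.
Set dressing waits on rigging (finishes minute 80, plus 25-minute gap → minute 105), so it starts at minute 105 and finishes at 105 + 15 = minute 120.
Camera build cannot start until rigging (finishes minute 80, plus 15-minute gap → minute 95); set dressing (finishes minute 120). The controlling bound is minute 120, so camera build finishes at 120 + 65 = minute 185.
After set dressing (finishes minute 120), the lighting setup can start at minute 120 and finishes at minute 170.
Lens checking waits on the lighting setup (finishes minute 170, plus 30-minute gap → minute 200), so it starts at minute 200 and finishes at 200 + 15 = minute 215.
Actor marking needs all of lens checking (finishes minute 215, plus 5-minute gap → minute 220); camera build (finishes minute 185, plus 15-minute gap → minute 200). That puts its earliest start at minute 220; it finishes at 220 + 35 = minute 255.
Rehearsal waits on actor marking (finishes minute 255, plus 20-minute gap → minute 275); rigging (finishes minute 80). The latest of these is minute 275, which is the earliest rehearsal can start.

275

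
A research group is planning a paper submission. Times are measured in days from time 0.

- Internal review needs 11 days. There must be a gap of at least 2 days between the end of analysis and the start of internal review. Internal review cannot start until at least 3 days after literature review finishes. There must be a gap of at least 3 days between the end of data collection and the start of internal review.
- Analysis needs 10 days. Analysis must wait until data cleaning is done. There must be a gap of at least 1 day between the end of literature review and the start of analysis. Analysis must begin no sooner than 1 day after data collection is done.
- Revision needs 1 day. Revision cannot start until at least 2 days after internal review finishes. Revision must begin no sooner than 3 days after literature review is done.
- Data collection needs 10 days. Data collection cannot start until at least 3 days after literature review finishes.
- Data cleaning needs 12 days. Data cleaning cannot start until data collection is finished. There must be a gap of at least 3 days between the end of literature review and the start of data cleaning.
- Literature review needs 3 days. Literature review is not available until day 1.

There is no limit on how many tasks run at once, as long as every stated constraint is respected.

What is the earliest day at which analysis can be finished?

39

Literature review cannot begin until its own release at day 1. It runs from day 1 to 1 + 3 = day 4.
Data collection cannot begin until literature review (finishes day 4, plus 3-day gap → day 7). It runs from day 7 to 7 + 10 = day 17.
Data cleaning has to wait for data collection (finishes day 17); literature review (finishes day 4, plus 3-day gap → day 7). The latest of these is day 17, so data cleaning runs day 17 to 17 + 12 = day 29.
Analysis needs all of data cleaning (finishes day 29); literature review (finishes day 4, plus 1-day gap → day 5); data collection (finishes day 17, plus 1-day gap → day 18). That puts its earliest start at day 29; it finishes at 29 + 10 = day 39.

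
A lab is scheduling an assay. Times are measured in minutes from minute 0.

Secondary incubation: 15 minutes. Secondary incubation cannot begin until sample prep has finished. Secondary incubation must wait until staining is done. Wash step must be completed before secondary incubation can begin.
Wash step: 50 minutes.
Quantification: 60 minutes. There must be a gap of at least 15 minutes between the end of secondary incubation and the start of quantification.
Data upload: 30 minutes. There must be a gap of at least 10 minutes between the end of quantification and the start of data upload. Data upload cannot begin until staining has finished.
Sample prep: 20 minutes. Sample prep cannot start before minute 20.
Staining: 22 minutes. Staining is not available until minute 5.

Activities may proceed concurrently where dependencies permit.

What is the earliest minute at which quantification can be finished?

Staining cannot begin until its own release at minute 5. It runs from minute 5 to 5 + 22 = minute 27.
Wash step can start immediately at minute 0; it finishes at minute 50.
Sample prep waits on its own release at minute 20, so it starts at minute 20 and finishes at 20 + 20 = minute 40.
Secondary incubation needs all of sample prep (finishes minute 40); staining (finishes minute 27); wash step (finishes minute 50). That puts its earliest start at minute 50; it finishes at 50 + 15 = minute 65.
After secondary incubation (finishes minute 65, plus 15-minute gap → minute 80), quantification can start at minute 80 and finishes at minute 140.

140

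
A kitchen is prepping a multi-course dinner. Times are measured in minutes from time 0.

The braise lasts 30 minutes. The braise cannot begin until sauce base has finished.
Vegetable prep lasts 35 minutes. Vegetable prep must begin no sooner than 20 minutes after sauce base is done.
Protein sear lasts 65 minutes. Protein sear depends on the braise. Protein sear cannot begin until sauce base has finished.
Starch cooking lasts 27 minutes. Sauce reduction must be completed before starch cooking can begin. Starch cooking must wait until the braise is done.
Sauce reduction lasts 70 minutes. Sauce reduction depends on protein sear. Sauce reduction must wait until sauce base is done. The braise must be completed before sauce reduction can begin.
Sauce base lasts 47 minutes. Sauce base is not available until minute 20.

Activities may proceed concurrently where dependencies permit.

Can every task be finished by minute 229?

No

Sauce base waits on its own release at minute 20, so it starts at minute 20 and finishes at 20 + 47 = minute 67.
After sauce base (finishes minute 67, plus 20-minute gap → minute 87), vegetable prep can start at minute 87 and finishes at minute 122.
The braise cannot begin until sauce base (finishes minute 67). It runs from minute 67 to 67 + 30 = minute 97.
Protein sear needs all of the braise (finishes minute 97); sauce base (finishes minute 67). That puts its earliest start at minute 97; it finishes at 97 + 65 = minute 162.
Sauce reduction has to wait for protein sear (finishes minute 162); sauce base (finishes minute 67); the braise (finishes minute 97). The latest of these is minute 162, so sauce reduction runs minute 162 to 162 + 70 = minute 232.
Starch cooking has to wait for sauce reduction (finishes minute 232); the braise (finishes minute 97). The latest of these is minute 232, so starch cooking runs minute 232 to 232 + 27 = minute 259.
The earliest everything can be done is minute 259, which is after the deadline of 229, so it is not possible.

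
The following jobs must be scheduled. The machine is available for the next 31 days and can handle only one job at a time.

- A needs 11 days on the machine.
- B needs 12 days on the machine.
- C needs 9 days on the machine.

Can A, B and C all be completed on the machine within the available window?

Running back to back, the jobs need 11 + 12 + 9 = 32 days on the machine.
Since 32 > 31, they cannot all fit.

No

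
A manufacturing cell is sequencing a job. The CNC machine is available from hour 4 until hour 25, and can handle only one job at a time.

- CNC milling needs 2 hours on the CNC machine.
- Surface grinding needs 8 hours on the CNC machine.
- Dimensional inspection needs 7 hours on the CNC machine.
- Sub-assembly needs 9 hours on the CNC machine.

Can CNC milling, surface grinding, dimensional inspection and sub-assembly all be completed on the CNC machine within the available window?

The CNC machine window is 25 − 4 = 21 hours.
Running back to back, the jobs need 2 + 8 + 7 + 9 = 26 hours on the CNC machine.
Since 26 > 21, they cannot all fit.

No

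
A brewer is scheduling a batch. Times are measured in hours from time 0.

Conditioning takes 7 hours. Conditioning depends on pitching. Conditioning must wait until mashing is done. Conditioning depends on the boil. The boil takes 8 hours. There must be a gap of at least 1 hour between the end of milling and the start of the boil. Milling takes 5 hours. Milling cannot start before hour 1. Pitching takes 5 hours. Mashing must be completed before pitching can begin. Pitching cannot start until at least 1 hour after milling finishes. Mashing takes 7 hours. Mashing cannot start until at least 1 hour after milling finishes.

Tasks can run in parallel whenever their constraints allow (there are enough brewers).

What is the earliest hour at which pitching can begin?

Milling waits on its own release at hour 1, so it starts at hour 1 and finishes at 1 + 5 = hour 6.
Mashing waits on milling (finishes hour 6, plus 1-hour gap → hour 7), so it starts at hour 7 and finishes at 7 + 7 = hour 14.
Pitching waits on mashing (finishes hour 14); milling (finishes hour 6, plus 1-hour gap → hour 7). The latest of these is hour 14, which is the earliest pitching can start.

14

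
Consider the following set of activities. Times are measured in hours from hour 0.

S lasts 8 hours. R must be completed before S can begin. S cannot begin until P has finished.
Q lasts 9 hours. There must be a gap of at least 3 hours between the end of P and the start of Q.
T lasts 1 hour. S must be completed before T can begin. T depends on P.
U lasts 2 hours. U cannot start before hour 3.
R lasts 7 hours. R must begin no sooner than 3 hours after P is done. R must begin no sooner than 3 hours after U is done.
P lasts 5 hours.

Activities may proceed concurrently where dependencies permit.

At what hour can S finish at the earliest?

After its own release at hour 3, U can start at hour 3 and finishes at hour 5.
P has no prerequisites, so it starts at hour 0 and finishes at hour 5.
R has to wait for P (finishes hour 5, plus 3-hour gap → hour 8); U (finishes hour 5, plus 3-hour gap → hour 8). The latest of these is hour 8, so R runs hour 8 to 8 + 7 = hour 15.
S cannot start until R (finishes hour 15); P (finishes hour 5). The controlling bound is hour 15, so S finishes at 15 + 8 = hour 23.

23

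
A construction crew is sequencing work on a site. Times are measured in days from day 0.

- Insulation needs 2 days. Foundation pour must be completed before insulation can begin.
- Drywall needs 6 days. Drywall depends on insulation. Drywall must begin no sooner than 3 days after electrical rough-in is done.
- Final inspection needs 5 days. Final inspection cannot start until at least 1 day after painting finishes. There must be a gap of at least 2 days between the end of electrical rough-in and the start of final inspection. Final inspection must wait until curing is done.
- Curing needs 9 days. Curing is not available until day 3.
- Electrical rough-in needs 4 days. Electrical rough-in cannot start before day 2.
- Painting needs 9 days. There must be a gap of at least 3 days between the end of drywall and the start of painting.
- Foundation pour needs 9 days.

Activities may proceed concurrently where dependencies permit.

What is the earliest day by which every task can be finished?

35

Electrical rough-in cannot begin until its own release at day 2. It runs from day 2 to 2 + 4 = day 6.
After its own release at day 3, curing can start at day 3 and finishes at day 12.
Nothing blocks foundation pour, so it runs from day 0 to day 9.
Insulation cannot begin until foundation pour (finishes day 9). It runs from day 9 to 9 + 2 = day 11.
For drywall: insulation (finishes day 11); electrical rough-in (finishes day 6, plus 3-day gap → day 9). Taking the maximum gives a start of day 11, and it finishes at 11 + 6 = day 17.
After drywall (finishes day 17, plus 3-day gap → day 20), painting can start at day 20 and finishes at day 29.
Final inspection has to wait for painting (finishes day 29, plus 1-day gap → day 30); electrical rough-in (finishes day 6, plus 2-day gap → day 8); curing (finishes day 12). The latest of these is day 30, so final inspection runs day 30 to 30 + 5 = day 35.
All tasks are finished once the last one completes. Finish times: Foundation pour at 9, Curing at 12, Electrical rough-in at 6, Insulation at 11, Drywall at 17, Painting at 29, Final inspection at 35. The latest is day 35.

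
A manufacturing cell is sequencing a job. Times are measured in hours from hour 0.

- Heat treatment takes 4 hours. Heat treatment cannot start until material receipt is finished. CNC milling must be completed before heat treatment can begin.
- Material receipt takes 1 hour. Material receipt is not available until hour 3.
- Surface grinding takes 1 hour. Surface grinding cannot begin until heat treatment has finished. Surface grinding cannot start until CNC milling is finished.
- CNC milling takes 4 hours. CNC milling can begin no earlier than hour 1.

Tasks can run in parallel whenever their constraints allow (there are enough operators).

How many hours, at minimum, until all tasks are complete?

10

After its own release at hour 1, CNC milling can start at hour 1 and finishes at hour 5.
Material receipt cannot begin until its own release at hour 3. It runs from hour 3 to 3 + 1 = hour 4.
Heat treatment has to wait for material receipt (finishes hour 4); CNC milling (finishes hour 5). The latest of these is hour 5, so heat treatment runs hour 5 to 5 + 4 = hour 9.
Surface grinding cannot start until heat treatment (finishes hour 9); CNC milling (finishes hour 5). The controlling bound is hour 9, so surface grinding finishes at 9 + 1 = hour 10.
All tasks are finished once the last one completes. Finish times: Material receipt at 4, CNC milling at 5, Heat treatment at 9, Surface grinding at 10. The latest is hour 10.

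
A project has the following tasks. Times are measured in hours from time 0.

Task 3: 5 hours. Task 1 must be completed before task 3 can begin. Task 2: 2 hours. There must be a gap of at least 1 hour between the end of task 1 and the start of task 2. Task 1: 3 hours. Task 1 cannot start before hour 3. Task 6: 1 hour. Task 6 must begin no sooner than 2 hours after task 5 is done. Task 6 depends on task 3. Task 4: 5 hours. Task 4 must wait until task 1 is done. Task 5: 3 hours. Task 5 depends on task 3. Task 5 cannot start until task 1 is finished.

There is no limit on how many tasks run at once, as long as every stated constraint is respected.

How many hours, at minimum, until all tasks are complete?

17

Task 1 cannot begin until its own release at hour 3. It runs from hour 3 to 3 + 3 = hour 6.
Task 4 cannot begin until task 1 (finishes hour 6). It runs from hour 6 to 6 + 5 = hour 11.
Task 3 waits on task 1 (finishes hour 6), so it starts at hour 6 and finishes at 6 + 5 = hour 11.
Task 5 needs all of task 3 (finishes hour 11); task 1 (finishes hour 6). That puts its earliest start at hour 11; it finishes at 11 + 3 = hour 14.
Task 6 cannot start until task 5 (finishes hour 14, plus 2-hour gap → hour 16); task 3 (finishes hour 11). The controlling bound is hour 16, so task 6 finishes at 16 + 1 = hour 17.
Task 2 waits on task 1 (finishes hour 6, plus 1-hour gap → hour 7), so it starts at hour 7 and finishes at 7 + 2 = hour 9.
All tasks are finished once the last one completes. Finish times: Task 1 at 6, Task 2 at 9, Task 3 at 11, Task 4 at 11, Task 5 at 14, Task 6 at 17. The latest is hour 17.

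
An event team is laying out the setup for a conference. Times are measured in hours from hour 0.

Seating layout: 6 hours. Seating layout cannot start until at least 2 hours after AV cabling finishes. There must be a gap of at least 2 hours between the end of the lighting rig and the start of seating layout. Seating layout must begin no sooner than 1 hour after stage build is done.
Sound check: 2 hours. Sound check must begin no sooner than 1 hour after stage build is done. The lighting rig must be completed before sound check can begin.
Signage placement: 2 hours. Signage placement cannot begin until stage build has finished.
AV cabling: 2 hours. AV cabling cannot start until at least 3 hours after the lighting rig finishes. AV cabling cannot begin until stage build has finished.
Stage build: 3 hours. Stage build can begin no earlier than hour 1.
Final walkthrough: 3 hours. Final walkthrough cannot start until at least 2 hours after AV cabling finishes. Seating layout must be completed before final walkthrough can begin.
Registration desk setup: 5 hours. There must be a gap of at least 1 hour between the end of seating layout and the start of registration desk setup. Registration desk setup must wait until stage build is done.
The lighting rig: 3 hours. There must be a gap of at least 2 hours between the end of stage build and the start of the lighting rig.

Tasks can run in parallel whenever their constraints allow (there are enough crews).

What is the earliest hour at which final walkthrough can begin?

Stage build waits on its own release at hour 1, so it starts at hour 1 and finishes at 1 + 3 = hour 4.
After stage build (finishes hour 4, plus 2-hour gap → hour 6), the lighting rig can start at hour 6 and finishes at hour 9.
AV cabling needs all of the lighting rig (finishes hour 9, plus 3-hour gap → hour 12); stage build (finishes hour 4). That puts its earliest start at hour 12; it finishes at 12 + 2 = hour 14.
Seating layout needs all of AV cabling (finishes hour 14, plus 2-hour gap → hour 16); the lighting rig (finishes hour 9, plus 2-hour gap → hour 11); stage build (finishes hour 4, plus 1-hour gap → hour 5). That puts its earliest start at hour 16; it finishes at 16 + 6 = hour 22.
Final walkthrough waits on AV cabling (finishes hour 14, plus 2-hour gap → hour 16); seating layout (finishes hour 22). The latest of these is hour 22, which is the earliest final walkthrough can start.

22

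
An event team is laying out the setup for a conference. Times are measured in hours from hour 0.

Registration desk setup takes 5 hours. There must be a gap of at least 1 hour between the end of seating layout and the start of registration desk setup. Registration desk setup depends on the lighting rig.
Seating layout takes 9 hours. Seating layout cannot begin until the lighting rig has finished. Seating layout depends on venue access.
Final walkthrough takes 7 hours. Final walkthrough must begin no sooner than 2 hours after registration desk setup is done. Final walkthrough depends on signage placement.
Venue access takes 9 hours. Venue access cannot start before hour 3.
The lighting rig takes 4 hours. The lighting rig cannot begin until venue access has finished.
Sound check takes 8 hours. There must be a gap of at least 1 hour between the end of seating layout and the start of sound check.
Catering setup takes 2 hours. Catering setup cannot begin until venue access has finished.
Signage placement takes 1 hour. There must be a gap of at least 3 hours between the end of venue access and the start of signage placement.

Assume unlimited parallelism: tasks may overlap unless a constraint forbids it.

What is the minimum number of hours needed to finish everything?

40

Venue access cannot begin until its own release at hour 3. It runs from hour 3 to 3 + 9 = hour 12.
Catering setup cannot begin until venue access (finishes hour 12). It runs from hour 12 to 12 + 2 = hour 14.
Signage placement waits on venue access (finishes hour 12, plus 3-hour gap → hour 15), so it starts at hour 15 and finishes at 15 + 1 = hour 16.
After venue access (finishes hour 12), the lighting rig can start at hour 12 and finishes at hour 16.
For seating layout: the lighting rig (finishes hour 16); venue access (finishes hour 12). Taking the maximum gives a start of hour 16, and it finishes at 16 + 9 = hour 25.
After seating layout (finishes hour 25, plus 1-hour gap → hour 26), sound check can start at hour 26 and finishes at hour 34.
Registration desk setup needs all of seating layout (finishes hour 25, plus 1-hour gap → hour 26); the lighting rig (finishes hour 16). That puts its earliest start at hour 26; it finishes at 26 + 5 = hour 31.
For final walkthrough: registration desk setup (finishes hour 31, plus 2-hour gap → hour 33); signage placement (finishes hour 16). Taking the maximum gives a start of hour 33, and it finishes at 33 + 7 = hour 40.
All tasks are finished once the last one completes. Finish times: Venue access at 12, The lighting rig at 16, Seating layout at 25, Registration desk setup at 31, Signage placement at 16, Catering setup at 14, Sound check at 34, Final walkthrough at 40. The latest is hour 40.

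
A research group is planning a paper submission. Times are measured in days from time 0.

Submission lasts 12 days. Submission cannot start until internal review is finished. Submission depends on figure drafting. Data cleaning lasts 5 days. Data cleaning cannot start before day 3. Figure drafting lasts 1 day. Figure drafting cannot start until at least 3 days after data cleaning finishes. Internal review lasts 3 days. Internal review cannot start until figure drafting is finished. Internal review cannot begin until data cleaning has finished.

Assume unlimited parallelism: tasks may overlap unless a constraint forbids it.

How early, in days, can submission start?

Data cleaning waits on its own release at day 3, so it starts at day 3 and finishes at 3 + 5 = day 8.
After data cleaning (finishes day 8, plus 3-day gap → day 11), figure drafting can start at day 11 and finishes at day 12.
Internal review has to wait for figure drafting (finishes day 12); data cleaning (finishes day 8). The latest of these is day 12, so internal review runs day 12 to 12 + 3 = day 15.
Submission waits on internal review (finishes day 15); figure drafting (finishes day 12). The latest of these is day 15, which is the earliest submission can start.

15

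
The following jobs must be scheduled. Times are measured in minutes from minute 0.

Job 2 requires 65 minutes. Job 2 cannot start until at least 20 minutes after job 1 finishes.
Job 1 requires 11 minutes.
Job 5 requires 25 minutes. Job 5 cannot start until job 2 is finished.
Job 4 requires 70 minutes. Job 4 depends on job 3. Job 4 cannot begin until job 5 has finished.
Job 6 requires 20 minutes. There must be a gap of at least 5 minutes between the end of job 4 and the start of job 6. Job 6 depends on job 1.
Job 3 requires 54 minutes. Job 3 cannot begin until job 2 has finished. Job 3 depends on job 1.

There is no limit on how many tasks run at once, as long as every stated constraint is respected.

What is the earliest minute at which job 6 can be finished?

Job 1 can start immediately at minute 0; it finishes at minute 11.
After job 1 (finishes minute 11, plus 20-minute gap → minute 31), job 2 can start at minute 31 and finishes at minute 96.
After job 2 (finishes minute 96), job 5 can start at minute 96 and finishes at minute 121.
Job 3 cannot start until job 2 (finishes minute 96); job 1 (finishes minute 11). The controlling bound is minute 96, so job 3 finishes at 96 + 54 = minute 150.
Job 4 cannot start until job 3 (finishes minute 150); job 5 (finishes minute 121). The controlling bound is minute 150, so job 4 finishes at 150 + 70 = minute 220.
Job 6 has to wait for job 4 (finishes minute 220, plus 5-minute gap → minute 225); job 1 (finishes minute 11). The latest of these is minute 225, so job 6 runs minute 225 to 225 + 20 = minute 245.

245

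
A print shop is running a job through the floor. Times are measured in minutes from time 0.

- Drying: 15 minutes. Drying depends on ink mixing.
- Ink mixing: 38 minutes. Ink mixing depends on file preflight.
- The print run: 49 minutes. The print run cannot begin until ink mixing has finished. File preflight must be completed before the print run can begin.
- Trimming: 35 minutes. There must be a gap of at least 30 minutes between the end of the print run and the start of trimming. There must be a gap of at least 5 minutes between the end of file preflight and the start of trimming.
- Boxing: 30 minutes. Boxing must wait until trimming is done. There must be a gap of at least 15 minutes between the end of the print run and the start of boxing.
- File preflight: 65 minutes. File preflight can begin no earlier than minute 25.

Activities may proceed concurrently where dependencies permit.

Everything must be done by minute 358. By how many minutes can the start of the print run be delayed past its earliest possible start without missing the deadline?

File preflight cannot begin until its own release at minute 25. It runs from minute 25 to 25 + 65 = minute 90.
After file preflight (finishes minute 90), ink mixing can start at minute 90 and finishes at minute 128.
The print run cannot start until ink mixing (finishes minute 128); file preflight (finishes minute 90). The controlling bound is minute 128, so the print run finishes at 128 + 49 = minute 177.

Working backward from the deadline:
To finish by minute 358, boxing (duration 30) must start no later than minute 328.
Trimming has to be done before boxing (must start by minute 328). That means finishing by minute 328, i.e. starting by 328 − 35 = minute 293.
The print run feeds trimming (must start by minute 293, minus 30-minute gap → minute 263); boxing (must start by minute 328, minus 15-minute gap → minute 313). Taking the minimum, the print run must finish by minute 263 and start by 263 − 49 = minute 214.
So the print run can start as early as minute 128 and as late as minute 214, giving 214 − 128 = 86 minutes of slack.

86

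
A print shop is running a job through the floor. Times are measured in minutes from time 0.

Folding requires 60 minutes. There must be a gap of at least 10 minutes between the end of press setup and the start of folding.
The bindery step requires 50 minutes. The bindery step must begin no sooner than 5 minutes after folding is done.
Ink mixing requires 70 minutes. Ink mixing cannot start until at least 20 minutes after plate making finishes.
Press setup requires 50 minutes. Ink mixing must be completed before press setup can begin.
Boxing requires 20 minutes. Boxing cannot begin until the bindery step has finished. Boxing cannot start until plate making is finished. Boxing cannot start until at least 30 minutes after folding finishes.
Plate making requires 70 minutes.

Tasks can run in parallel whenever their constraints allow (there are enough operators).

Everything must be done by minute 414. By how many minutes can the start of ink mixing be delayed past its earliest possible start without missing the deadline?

59

Nothing blocks plate making, so it runs from minute 0 to minute 70.
Ink mixing cannot begin until plate making (finishes minute 70, plus 20-minute gap → minute 90). It runs from minute 90 to 90 + 70 = minute 160.

Working backward from the deadline:
To finish by minute 414, boxing (duration 20) must start no later than minute 394.
The bindery step must finish before boxing (must start by minute 394). With a 50-minute duration, the bindery step must start by 394 − 50 = minute 344.
Folding must finish in time for the bindery step (must start by minute 344, minus 5-minute gap → minute 339); boxing (must start by minute 394, minus 30-minute gap → minute 364). The tightest is minute 339, so folding must start by 339 − 60 = minute 279.
Press setup feeds into folding (must start by minute 279, minus 10-minute gap → minute 269); so press setup must finish by minute 269 and therefore start by minute 219.
Ink mixing has to be done before press setup (must start by minute 219). That means finishing by minute 219, i.e. starting by 219 − 70 = minute 149.
So ink mixing can start as early as minute 90 and as late as minute 149, giving 149 − 90 = 59 minutes of slack.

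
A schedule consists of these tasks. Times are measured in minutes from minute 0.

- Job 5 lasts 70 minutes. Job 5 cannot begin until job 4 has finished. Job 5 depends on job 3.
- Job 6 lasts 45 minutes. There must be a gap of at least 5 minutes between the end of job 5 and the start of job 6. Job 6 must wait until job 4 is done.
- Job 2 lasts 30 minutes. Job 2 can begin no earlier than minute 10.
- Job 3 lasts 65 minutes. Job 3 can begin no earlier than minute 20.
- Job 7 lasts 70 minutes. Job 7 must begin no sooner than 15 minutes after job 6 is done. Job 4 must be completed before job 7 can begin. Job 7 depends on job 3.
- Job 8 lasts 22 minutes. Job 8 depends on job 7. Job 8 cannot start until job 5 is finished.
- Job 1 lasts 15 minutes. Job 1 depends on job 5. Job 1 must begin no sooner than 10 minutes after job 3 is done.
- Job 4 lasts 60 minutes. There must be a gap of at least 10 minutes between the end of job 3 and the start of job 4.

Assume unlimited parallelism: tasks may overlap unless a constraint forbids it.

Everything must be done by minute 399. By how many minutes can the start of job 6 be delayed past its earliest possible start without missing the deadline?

Job 3 waits on its own release at minute 20, so it starts at minute 20 and finishes at 20 + 65 = minute 85.
After job 3 (finishes minute 85, plus 10-minute gap → minute 95), job 4 can start at minute 95 and finishes at minute 155.
Job 5 cannot start until job 4 (finishes minute 155); job 3 (finishes minute 85). The controlling bound is minute 155, so job 5 finishes at 155 + 70 = minute 225.
Job 6 needs all of job 5 (finishes minute 225, plus 5-minute gap → minute 230); job 4 (finishes minute 155). That puts its earliest start at minute 230; it finishes at 230 + 45 = minute 275.

Working backward from the deadline:
Job 8 must finish by minute 399; it takes 22 minutes, so it must start by 399 − 22 = minute 377.
Job 7 feeds into job 8 (must start by minute 377); so job 7 must finish by minute 377 and therefore start by minute 307.
Job 6 must finish before job 7 (must start by minute 307, minus 15-minute gap → minute 292). With a 45-minute duration, job 6 must start by 292 − 45 = minute 247.
So job 6 can start as early as minute 230 and as late as minute 247, giving 247 − 230 = 17 minutes of slack.

17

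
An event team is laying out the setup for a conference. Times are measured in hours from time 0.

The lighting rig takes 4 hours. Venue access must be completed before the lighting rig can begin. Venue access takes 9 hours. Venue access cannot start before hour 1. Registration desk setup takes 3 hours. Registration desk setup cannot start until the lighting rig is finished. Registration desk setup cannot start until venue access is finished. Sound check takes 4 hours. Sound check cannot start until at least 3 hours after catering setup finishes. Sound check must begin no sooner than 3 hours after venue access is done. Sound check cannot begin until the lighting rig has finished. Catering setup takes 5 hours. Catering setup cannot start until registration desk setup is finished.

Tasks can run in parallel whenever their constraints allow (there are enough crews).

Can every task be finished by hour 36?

Yes

Venue access waits on its own release at hour 1, so it starts at hour 1 and finishes at 1 + 9 = hour 10.
The lighting rig waits on venue access (finishes hour 10), so it starts at hour 10 and finishes at 10 + 4 = hour 14.
For registration desk setup: the lighting rig (finishes hour 14); venue access (finishes hour 10). Taking the maximum gives a start of hour 14, and it finishes at 14 + 3 = hour 17.
Catering setup waits on registration desk setup (finishes hour 17), so it starts at hour 17 and finishes at 17 + 5 = hour 22.
Sound check needs all of catering setup (finishes hour 22, plus 3-hour gap → hour 25); venue access (finishes hour 10, plus 3-hour gap → hour 13); the lighting rig (finishes hour 14). That puts its earliest start at hour 25; it finishes at 25 + 4 = hour 29.
Every task is finished by hour 29, which is no later than the deadline of 36, so the schedule is feasible.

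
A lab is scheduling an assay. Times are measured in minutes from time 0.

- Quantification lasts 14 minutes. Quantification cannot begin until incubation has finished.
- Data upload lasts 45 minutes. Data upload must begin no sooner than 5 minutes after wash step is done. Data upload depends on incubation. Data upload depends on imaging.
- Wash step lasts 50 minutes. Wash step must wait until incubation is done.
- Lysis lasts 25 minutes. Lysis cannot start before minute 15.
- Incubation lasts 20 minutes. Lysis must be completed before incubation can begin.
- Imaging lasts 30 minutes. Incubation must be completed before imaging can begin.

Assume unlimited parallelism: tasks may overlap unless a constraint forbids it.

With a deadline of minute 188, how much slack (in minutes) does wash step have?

28

Lysis cannot begin until its own release at minute 15. It runs from minute 15 to 15 + 25 = minute 40.
Incubation waits on lysis (finishes minute 40), so it starts at minute 40 and finishes at 40 + 20 = minute 60.
Wash step cannot begin until incubation (finishes minute 60). It runs from minute 60 to 60 + 50 = minute 110.

Working backward from the deadline:
Data upload has no dependents, so it just needs to finish by minute 188. Starting by 188 − 45 = minute 143 achieves that.
Since data upload (must start by minute 143, minus 5-minute gap → minute 138) depends on it, wash step must finish by minute 138. Backing off its 50-minute duration gives a latest start of minute 88.
So wash step can start as early as minute 60 and as late as minute 88, giving 88 − 60 = 28 minutes of slack.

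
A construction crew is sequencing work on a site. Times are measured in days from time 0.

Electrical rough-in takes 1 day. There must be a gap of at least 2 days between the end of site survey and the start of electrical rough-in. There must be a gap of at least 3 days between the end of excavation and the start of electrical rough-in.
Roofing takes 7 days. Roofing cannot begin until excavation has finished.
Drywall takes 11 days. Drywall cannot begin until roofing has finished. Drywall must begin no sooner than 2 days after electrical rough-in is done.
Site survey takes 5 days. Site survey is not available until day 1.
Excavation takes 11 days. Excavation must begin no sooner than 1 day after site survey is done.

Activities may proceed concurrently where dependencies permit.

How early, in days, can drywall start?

25

Site survey cannot begin until its own release at day 1. It runs from day 1 to 1 + 5 = day 6.
Excavation waits on site survey (finishes day 6, plus 1-day gap → day 7), so it starts at day 7 and finishes at 7 + 11 = day 18.
For electrical rough-in: site survey (finishes day 6, plus 2-day gap → day 8); excavation (finishes day 18, plus 3-day gap → day 21). Taking the maximum gives a start of day 21, and it finishes at 21 + 1 = day 22.
Roofing waits on excavation (finishes day 18), so it starts at day 18 and finishes at 18 + 7 = day 25.
Drywall waits on roofing (finishes day 25); electrical rough-in (finishes day 22, plus 2-day gap → day 24). The latest of these is day 25, which is the earliest drywall can start.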